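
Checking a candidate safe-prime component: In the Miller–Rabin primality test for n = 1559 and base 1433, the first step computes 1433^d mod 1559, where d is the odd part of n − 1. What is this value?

1558

n − 1 = 1558 = 2^1 · 779, so s = 1 and d = 779.
1433^779 mod 1559 = 1558.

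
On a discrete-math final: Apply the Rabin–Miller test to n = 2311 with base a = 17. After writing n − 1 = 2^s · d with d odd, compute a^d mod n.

1

n − 1 = 2310 = 2^1 · 1155, so s = 1 and d = 1155.
Repeated squaring mod 2311: 17^1 ≡ 17, 17^2 ≡ 289, 17^4 ≡ 325, 17^8 ≡ 1630, 17^16 ≡ 1561, 17^32 ≡ 927, 17^64 ≡ 1948, 17^128 ≡ 42, 17^256 ≡ 1764, 17^512 ≡ 1090, 17^1024 ≡ 246.
1155 = 1024 + 128 + 2 + 1, so 17^1155 ≡ 246·42·289·17 ≡ 1 (mod 2311).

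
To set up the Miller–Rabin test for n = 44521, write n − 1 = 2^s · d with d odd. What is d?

Halving: 44520 → 22260 → 11130 → 5565; 5565 is odd.
So 44520 = 2^3 · 5565.

5565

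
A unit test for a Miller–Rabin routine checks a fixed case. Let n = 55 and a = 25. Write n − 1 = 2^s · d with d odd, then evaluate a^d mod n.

20

n − 1 = 54 = 2^1 · 27, so s = 1 and d = 27.
Repeated squaring mod 55: 25^1 ≡ 25, 25^2 ≡ 20, 25^4 ≡ 15, 25^8 ≡ 5, 25^16 ≡ 25.
27 = 16 + 8 + 2 + 1, so 25^27 ≡ 25·5·20·25 ≡ 20 (mod 55).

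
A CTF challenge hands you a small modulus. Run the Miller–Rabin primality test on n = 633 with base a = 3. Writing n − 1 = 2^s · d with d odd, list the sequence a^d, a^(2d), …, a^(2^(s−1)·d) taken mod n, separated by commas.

366, 393, 630

n − 1 = 632 = 2^3 · 79, so s = 3 and d = 79.
x_0 = 3^79 mod 633 = 366.
x_1 = 366^2 mod 633 = 393.
x_2 = 393^2 mod 633 = 630.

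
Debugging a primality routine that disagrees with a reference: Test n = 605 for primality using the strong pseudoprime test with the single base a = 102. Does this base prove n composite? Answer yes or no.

yes

n − 1 = 604 = 2^2 · 151, so s = 2 and d = 151.
x_0 = 102^151 mod 605 = 553.
x_0 is neither 1 nor 604, so continue squaring.
x_1 = 553^2 mod 605 = 284.
Reached i = s−1 = 1 without hitting −1: 102 is a Miller–Rabin witness and 605 is composite.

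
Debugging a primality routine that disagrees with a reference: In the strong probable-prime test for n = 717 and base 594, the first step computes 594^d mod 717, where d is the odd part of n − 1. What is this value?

n − 1 = 716 = 2^2 · 179, so s = 2 and d = 179.
594^179 mod 717 = 366.

366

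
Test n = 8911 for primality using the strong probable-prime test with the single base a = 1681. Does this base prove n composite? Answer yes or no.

no

n − 1 = 8910 = 2^1 · 4455, so s = 1 and d = 4455.
x_0 = 1681^4455 mod 8911 = 1.
x_0 = 1, so 1681 is not a witness.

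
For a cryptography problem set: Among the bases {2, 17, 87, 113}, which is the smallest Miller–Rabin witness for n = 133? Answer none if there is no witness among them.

2

n − 1 = 132 = 2^2 · 33, so s = 2 and d = 33.
Base 2: x_0 = 2^33 mod 133 = 50. x_0 is neither 1 nor 132, so continue squaring. x_1 = 50^2 mod 133 = 106. Reached i = s−1 = 1 without hitting −1: 2 is a Miller–Rabin witness and 133 is composite.
Base 17: x_0 = 17^33 mod 133 = 83. x_0 is neither 1 nor 132, so continue squaring. x_1 = 83^2 mod 133 = 106. Reached i = s−1 = 1 without hitting −1: 17 is a Miller–Rabin witness and 133 is composite.
Base 87: x_0 = 87^33 mod 133 = 20. x_0 is neither 1 nor 132, so continue squaring. x_1 = 20^2 mod 133 = 1. x_1 = 1 but x_0 ≠ ±1, a nontrivial square root of 1 — 87 is a witness and 133 is composite.
Base 113: x_0 = 113^33 mod 133 = 113. x_0 is neither 1 nor 132, so continue squaring. x_1 = 113^2 mod 133 = 1. x_1 = 1 but x_0 ≠ ±1, a nontrivial square root of 1 — 113 is a witness and 133 is composite.
The smallest witness among the given bases is 2.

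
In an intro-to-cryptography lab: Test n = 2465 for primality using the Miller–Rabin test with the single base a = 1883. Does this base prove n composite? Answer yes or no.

no

n − 1 = 2464 = 2^5 · 77, so s = 5 and d = 77.
x_0 = 1883^77 mod 2465 = 1288.
x_0 is neither 1 nor 2464, so continue squaring.
x_1 = 1288^2 mod 2465 = 2464.
x_1 ≡ −1, so 1883 is not a witness.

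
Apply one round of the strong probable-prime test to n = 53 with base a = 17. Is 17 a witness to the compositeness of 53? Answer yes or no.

n − 1 = 52 = 2^2 · 13, so s = 2 and d = 13.
Repeated squaring mod 53: 17^1 ≡ 17, 17^2 ≡ 24, 17^4 ≡ 46, 17^8 ≡ 49.
13 = 8 + 4 + 1, so 17^13 ≡ 49·46·17 ≡ 52 (mod 53).
x_0 = 17^13 mod 53 = 52.
x_0 = 52 ≡ −1, so 17 is not a witness.

no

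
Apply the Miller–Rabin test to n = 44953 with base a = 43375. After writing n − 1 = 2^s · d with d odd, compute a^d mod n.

n − 1 = 44952 = 2^3 · 5619, so s = 3 and d = 5619.
Repeated squaring mod 44953: 43375^1 ≡ 43375, 43375^2 ≡ 17669, 43375^4 ≡ 39929, 43375^8 ≡ 21943, 43375^16 ≡ 3666, 43375^32 ≡ 43562, 43375^64 ≡ 1902, 43375^128 ≡ 21364, 43375^256 ≡ 12687, 43375^512 ≡ 28229, 43375^1024 ≡ 39563, 43375^2048 ≡ 12462, 43375^4096 ≡ 33782.
5619 = 4096 + 1024 + 256 + 128 + 64 + 32 + 16 + 2 + 1, so 43375^5619 ≡ 33782·39563·12687·21364·1902·43562·3666·17669·43375 ≡ 44952 (mod 44953).

44952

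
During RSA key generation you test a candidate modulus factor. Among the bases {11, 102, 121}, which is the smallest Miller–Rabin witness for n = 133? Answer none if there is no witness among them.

none

n − 1 = 132 = 2^2 · 33, so s = 2 and d = 33.
Base 11: x_0 = 11^33 mod 133 = 1. x_0 = 1, so 11 is not a witness.
Base 102: x_0 = 102^33 mod 133 = 1. x_0 = 1, so 102 is not a witness.
Base 121: x_0 = 121^33 mod 133 = 1. x_0 = 1, so 121 is not a witness.
No listed base is a witness for 133.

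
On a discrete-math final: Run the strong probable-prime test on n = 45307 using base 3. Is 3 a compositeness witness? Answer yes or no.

no

n − 1 = 45306 = 2^1 · 22653, so s = 1 and d = 22653.
x_0 = 3^22653 mod 45307 = 45306.
x_0 = 45306 ≡ −1, so 3 is not a witness.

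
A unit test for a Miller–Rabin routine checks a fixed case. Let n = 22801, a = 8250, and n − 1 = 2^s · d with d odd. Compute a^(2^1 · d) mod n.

n − 1 = 22800 = 2^4 · 1425, so s = 4 and d = 1425.
x_0 = 8250^1425 mod 22801 = 5586.
x_1 = 5586^2 mod 22801 = 11628.

11628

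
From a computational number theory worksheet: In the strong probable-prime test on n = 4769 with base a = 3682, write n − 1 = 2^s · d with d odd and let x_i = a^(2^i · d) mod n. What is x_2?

776

n − 1 = 4768 = 2^5 · 149, so s = 5 and d = 149.
By repeated squaring, 3682^149 ≡ 3042 (mod 4769).
x_0 = 3042.
x_1 = 3042^2 mod 4769 = 1904.
x_2 = 1904^2 mod 4769 = 776.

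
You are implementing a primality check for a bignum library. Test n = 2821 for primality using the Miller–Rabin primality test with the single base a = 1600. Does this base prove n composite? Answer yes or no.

n − 1 = 2820 = 2^2 · 705, so s = 2 and d = 705.
By repeated squaring, 1600^705 ≡ 1 (mod 2821).
x_0 = 1600^705 mod 2821 = 1.
x_0 = 1, so 1600 is not a witness.

no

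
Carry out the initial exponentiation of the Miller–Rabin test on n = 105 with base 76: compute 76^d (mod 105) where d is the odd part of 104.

n − 1 = 104 = 2^3 · 13, so s = 3 and d = 13.
76^13 mod 105 = 76.

76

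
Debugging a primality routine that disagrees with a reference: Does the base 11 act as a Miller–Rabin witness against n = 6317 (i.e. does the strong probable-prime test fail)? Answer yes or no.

n − 1 = 6316 = 2^2 · 1579, so s = 2 and d = 1579.
Repeated squaring mod 6317: 11^1 ≡ 11, 11^2 ≡ 121, 11^4 ≡ 2007, 11^8 ≡ 4120, 11^16 ≡ 621, 11^32 ≡ 304, 11^64 ≡ 3978, 11^128 ≡ 399, 11^256 ≡ 1276, 11^512 ≡ 4707, 11^1024 ≡ 2130.
1579 = 1024 + 512 + 32 + 8 + 2 + 1, so 11^1579 ≡ 2130·4707·304·4120·121·11 ≡ 1 (mod 6317).
x_0 = 11^1579 mod 6317 = 1.
x_0 = 1, so 11 is not a witness.

no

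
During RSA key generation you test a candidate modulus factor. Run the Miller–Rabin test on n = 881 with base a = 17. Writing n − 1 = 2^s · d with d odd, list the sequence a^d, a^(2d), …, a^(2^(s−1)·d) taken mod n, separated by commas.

583, 704, 494, 880

n − 1 = 880 = 2^4 · 55, so s = 4 and d = 55.
x_0 = 17^55 mod 881 = 583.
x_1 = 583^2 mod 881 = 704.
x_2 = 704^2 mod 881 = 494.
x_3 = 494^2 mod 881 = 880.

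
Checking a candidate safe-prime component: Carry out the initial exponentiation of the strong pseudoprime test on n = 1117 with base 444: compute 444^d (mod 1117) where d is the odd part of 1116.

n − 1 = 1116 = 2^2 · 279, so s = 2 and d = 279.
Repeated squaring mod 1117: 444^1 ≡ 444, 444^2 ≡ 544, 444^4 ≡ 1048, 444^8 ≡ 293, 444^16 ≡ 957, 444^32 ≡ 1026, 444^64 ≡ 462, 444^128 ≡ 97, 444^256 ≡ 473.
279 = 256 + 16 + 4 + 2 + 1, so 444^279 ≡ 473·957·1048·544·444 ≡ 1 (mod 1117).

1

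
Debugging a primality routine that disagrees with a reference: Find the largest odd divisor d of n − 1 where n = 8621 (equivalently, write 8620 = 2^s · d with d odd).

Halving: 8620 → 4310 → 2155; 2155 is odd.
So 8620 = 2^2 · 2155.

2155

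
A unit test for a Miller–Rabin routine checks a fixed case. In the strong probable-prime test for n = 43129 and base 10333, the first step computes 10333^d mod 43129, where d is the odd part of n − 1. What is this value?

18439

n − 1 = 43128 = 2^3 · 5391, so s = 3 and d = 5391.
10333^5391 mod 43129 = 18439.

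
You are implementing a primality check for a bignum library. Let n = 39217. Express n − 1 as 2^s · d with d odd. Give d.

Halving: 39216 → 19608 → 9804 → 4902 → 2451; 2451 is odd.
So 39216 = 2^4 · 2451.

2451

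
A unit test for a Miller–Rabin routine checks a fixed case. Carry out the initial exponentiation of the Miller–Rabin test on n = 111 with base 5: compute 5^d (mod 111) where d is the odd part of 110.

32

n − 1 = 110 = 2^1 · 55, so s = 1 and d = 55.
Repeated squaring mod 111: 5^1 ≡ 5, 5^2 ≡ 25, 5^4 ≡ 70, 5^8 ≡ 16, 5^16 ≡ 34, 5^32 ≡ 46.
55 = 32 + 16 + 4 + 2 + 1, so 5^55 ≡ 46·34·70·25·5 ≡ 32 (mod 111).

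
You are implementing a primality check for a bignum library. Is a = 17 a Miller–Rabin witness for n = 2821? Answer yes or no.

no

n − 1 = 2820 = 2^2 · 705, so s = 2 and d = 705.
x_0 = 17^705 mod 2821 = 2820.
x_0 = 2820 ≡ −1, so 17 is not a witness.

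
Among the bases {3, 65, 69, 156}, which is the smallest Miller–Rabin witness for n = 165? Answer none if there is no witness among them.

n − 1 = 164 = 2^2 · 41, so s = 2 and d = 41.
Base 3: x_0 = 3^41 mod 165 = 3. x_0 is neither 1 nor 164, so continue squaring. x_1 = 3^2 mod 165 = 9. Reached i = s−1 = 1 without hitting −1: 3 is a Miller–Rabin witness and 165 is composite.
Base 65: x_0 = 65^41 mod 165 = 65. x_0 is neither 1 nor 164, so continue squaring. x_1 = 65^2 mod 165 = 100. Reached i = s−1 = 1 without hitting −1: 65 is a Miller–Rabin witness and 165 is composite.
Base 69: x_0 = 69^41 mod 165 = 69. x_0 is neither 1 nor 164, so continue squaring. x_1 = 69^2 mod 165 = 141. Reached i = s−1 = 1 without hitting −1: 69 is a Miller–Rabin witness and 165 is composite.
Base 156: x_0 = 156^41 mod 165 = 156. x_0 is neither 1 nor 164, so continue squaring. x_1 = 156^2 mod 165 = 81. Reached i = s−1 = 1 without hitting −1: 156 is a Miller–Rabin witness and 165 is composite.
The smallest witness among the given bases is 3.

3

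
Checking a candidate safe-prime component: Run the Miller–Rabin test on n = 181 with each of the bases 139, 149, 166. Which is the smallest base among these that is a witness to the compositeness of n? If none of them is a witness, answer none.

none

n − 1 = 180 = 2^2 · 45, so s = 2 and d = 45.
Base 139: x_0 = 139^45 mod 181 = 180. x_0 = 180 ≡ −1, so 139 is not a witness.
Base 149: x_0 = 149^45 mod 181 = 19. x_0 is neither 1 nor 180, so continue squaring. x_1 = 19^2 mod 181 = 180. x_1 ≡ −1, so 149 is not a witness.
Base 166: x_0 = 166^45 mod 181 = 180. x_0 = 180 ≡ −1, so 166 is not a witness.
No listed base is a witness for 181.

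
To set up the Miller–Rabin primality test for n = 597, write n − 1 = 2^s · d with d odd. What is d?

149

Halving: 596 → 298 → 149; 149 is odd.
So 596 = 2^2 · 149.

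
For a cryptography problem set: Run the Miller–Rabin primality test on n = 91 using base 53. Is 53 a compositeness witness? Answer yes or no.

no

n − 1 = 90 = 2^1 · 45, so s = 1 and d = 45.
x_0 = 53^45 mod 91 = 1.
x_0 = 1, so 53 is not a witness.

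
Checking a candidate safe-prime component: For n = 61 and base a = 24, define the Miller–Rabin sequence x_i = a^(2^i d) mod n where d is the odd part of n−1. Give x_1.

60

n − 1 = 60 = 2^2 · 15, so s = 2 and d = 15.
Repeated squaring mod 61: 24^1 ≡ 24, 24^2 ≡ 27, 24^4 ≡ 58, 24^8 ≡ 9.
15 = 8 + 4 + 2 + 1, so 24^15 ≡ 9·58·27·24 ≡ 11 (mod 61).
x_0 = 11.
x_1 = 11^2 mod 61 = 60.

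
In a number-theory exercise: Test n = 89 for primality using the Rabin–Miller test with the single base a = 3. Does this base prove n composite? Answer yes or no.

no

n − 1 = 88 = 2^3 · 11, so s = 3 and d = 11.
By repeated squaring, 3^11 ≡ 37 (mod 89).
x_0 = 3^11 mod 89 = 37.
x_0 is neither 1 nor 88, so continue squaring.
x_1 = 37^2 mod 89 = 34.
x_2 = 34^2 mod 89 = 88.
x_2 ≡ −1, so 3 is not a witness.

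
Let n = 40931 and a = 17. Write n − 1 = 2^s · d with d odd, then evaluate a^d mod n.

n − 1 = 40930 = 2^1 · 20465, so s = 1 and d = 20465.
17^20465 mod 40931 = 26861.

26861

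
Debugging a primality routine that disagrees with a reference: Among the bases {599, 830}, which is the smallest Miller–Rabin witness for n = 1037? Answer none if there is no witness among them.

830

n − 1 = 1036 = 2^2 · 259, so s = 2 and d = 259.
Base 599: x_0 = 599^259 mod 1037 = 438. x_0 is neither 1 nor 1036, so continue squaring. x_1 = 438^2 mod 1037 = 1036. x_1 ≡ −1, so 599 is not a witness.
Base 830: x_0 = 830^259 mod 1037 = 704. x_0 is neither 1 nor 1036, so continue squaring. x_1 = 704^2 mod 1037 = 967. Reached i = s−1 = 1 without hitting −1: 830 is a Miller–Rabin witness and 1037 is composite.
The smallest witness among the given bases is 830.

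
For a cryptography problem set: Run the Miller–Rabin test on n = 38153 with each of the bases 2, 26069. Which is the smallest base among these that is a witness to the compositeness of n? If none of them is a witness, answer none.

none

n − 1 = 38152 = 2^3 · 4769, so s = 3 and d = 4769.
Base 2: x_0 = 2^4769 mod 38153 = 30238. x_0 is neither 1 nor 38152, so continue squaring. x_1 = 30238^2 mod 38153 = 38152. x_1 ≡ −1, so 2 is not a witness.
Base 26069: x_0 = 26069^4769 mod 38153 = 13238. x_0 is neither 1 nor 38152, so continue squaring. x_1 = 13238^2 mod 38153 = 7915. x_2 = 7915^2 mod 38153 = 38152. x_2 ≡ −1, so 26069 is not a witness.
No listed base is a witness for 38153.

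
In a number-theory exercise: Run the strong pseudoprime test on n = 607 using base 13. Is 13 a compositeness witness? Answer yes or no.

n − 1 = 606 = 2^1 · 303, so s = 1 and d = 303.
x_0 = 13^303 mod 607 = 1.
x_0 = 1, so 13 is not a witness.

no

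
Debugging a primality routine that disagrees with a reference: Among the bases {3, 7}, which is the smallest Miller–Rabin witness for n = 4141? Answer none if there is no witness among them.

n − 1 = 4140 = 2^2 · 1035, so s = 2 and d = 1035.
Base 3: x_0 = 3^1035 mod 4141 = 2569. x_0 is neither 1 nor 4140, so continue squaring. x_1 = 2569^2 mod 4141 = 3148. Reached i = s−1 = 1 without hitting −1: 3 is a Miller–Rabin witness and 4141 is composite.
Base 7: x_0 = 7^1035 mod 4141 = 2569. x_0 is neither 1 nor 4140, so continue squaring. x_1 = 2569^2 mod 4141 = 3148. Reached i = s−1 = 1 without hitting −1: 7 is a Miller–Rabin witness and 4141 is composite.
The smallest witness among the given bases is 3.

3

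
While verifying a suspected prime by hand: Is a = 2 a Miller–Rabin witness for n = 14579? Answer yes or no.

n − 1 = 14578 = 2^1 · 7289, so s = 1 and d = 7289.
x_0 = 2^7289 mod 14579 = 14487.
x_0 ∉ {1, 14578} and s = 1, so 2 is a Miller–Rabin witness and 14579 is composite.

yes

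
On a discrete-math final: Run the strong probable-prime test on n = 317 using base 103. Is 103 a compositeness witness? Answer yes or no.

n − 1 = 316 = 2^2 · 79, so s = 2 and d = 79.
x_0 = 103^79 mod 317 = 1.
x_0 = 1, so 103 is not a witness.

no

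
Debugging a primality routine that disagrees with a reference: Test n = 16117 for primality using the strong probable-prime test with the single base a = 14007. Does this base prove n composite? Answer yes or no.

n − 1 = 16116 = 2^2 · 4029, so s = 2 and d = 4029.
x_0 = 14007^4029 mod 16117 = 8486.
x_0 is neither 1 nor 16116, so continue squaring.
x_1 = 8486^2 mod 16117 = 1440.
Reached i = s−1 = 1 without hitting −1: 14007 is a Miller–Rabin witness and 16117 is composite.

yes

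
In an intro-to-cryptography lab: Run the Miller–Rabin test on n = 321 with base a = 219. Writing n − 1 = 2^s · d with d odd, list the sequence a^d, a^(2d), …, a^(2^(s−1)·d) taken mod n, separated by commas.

n − 1 = 320 = 2^6 · 5, so s = 6 and d = 5.
x_0 = 219^5 mod 321 = 129.
x_1 = 129^2 mod 321 = 270.
x_2 = 270^2 mod 321 = 33.
x_3 = 33^2 mod 321 = 126.
x_4 = 126^2 mod 321 = 147.
x_5 = 147^2 mod 321 = 102.

129, 270, 33, 126, 147, 102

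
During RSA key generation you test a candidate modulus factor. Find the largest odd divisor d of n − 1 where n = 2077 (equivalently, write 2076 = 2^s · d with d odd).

Halving: 2076 → 1038 → 519; 519 is odd.
So 2076 = 2^2 · 519.

519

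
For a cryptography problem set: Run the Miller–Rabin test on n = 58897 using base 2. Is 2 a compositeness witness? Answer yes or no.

n − 1 = 58896 = 2^4 · 3681, so s = 4 and d = 3681.
x_0 = 2^3681 mod 58897 = 9962.
x_0 is neither 1 nor 58896, so continue squaring.
x_1 = 9962^2 mod 58897 = 58896.
x_1 ≡ −1, so 2 is not a witness.

no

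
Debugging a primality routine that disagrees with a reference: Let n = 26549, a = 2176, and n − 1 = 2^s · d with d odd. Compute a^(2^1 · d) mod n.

n − 1 = 26548 = 2^2 · 6637, so s = 2 and d = 6637.
x_0 = 2176^6637 mod 26549 = 6312.
x_1 = 6312^2 mod 26549 = 17844.

17844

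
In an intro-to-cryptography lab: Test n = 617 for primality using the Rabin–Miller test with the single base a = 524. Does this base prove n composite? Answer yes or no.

no

n − 1 = 616 = 2^3 · 77, so s = 3 and d = 77.
By repeated squaring, 524^77 ≡ 139 (mod 617).
x_0 = 524^77 mod 617 = 139.
x_0 is neither 1 nor 616, so continue squaring.
x_1 = 139^2 mod 617 = 194.
x_2 = 194^2 mod 617 = 616.
x_2 ≡ −1, so 524 is not a witness.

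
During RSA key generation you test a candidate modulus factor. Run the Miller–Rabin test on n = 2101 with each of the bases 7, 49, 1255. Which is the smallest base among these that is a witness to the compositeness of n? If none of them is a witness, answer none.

n − 1 = 2100 = 2^2 · 525, so s = 2 and d = 525.
Base 7: x_0 = 7^525 mod 2101 = 2100. x_0 = 2100 ≡ −1, so 7 is not a witness.
Base 49: x_0 = 49^525 mod 2101 = 1. x_0 = 1, so 49 is not a witness.
Base 1255: x_0 = 1255^525 mod 2101 = 1. x_0 = 1, so 1255 is not a witness.
No listed base is a witness for 2101.

none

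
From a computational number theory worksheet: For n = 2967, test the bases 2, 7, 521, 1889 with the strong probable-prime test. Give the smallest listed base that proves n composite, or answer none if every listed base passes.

n − 1 = 2966 = 2^1 · 1483, so s = 1 and d = 1483.
Base 2: x_0 = 2^1483 mod 2967 = 581. x_0 ∉ {1, 2966} and s = 1, so 2 is a Miller–Rabin witness and 2967 is composite.
Base 7: x_0 = 7^1483 mod 2967 = 2200. x_0 ∉ {1, 2966} and s = 1, so 7 is a Miller–Rabin witness and 2967 is composite.
Base 521: x_0 = 521^1483 mod 2967 = 635. x_0 ∉ {1, 2966} and s = 1, so 521 is a Miller–Rabin witness and 2967 is composite.
Base 1889: x_0 = 1889^1483 mod 2967 = 2525. x_0 ∉ {1, 2966} and s = 1, so 1889 is a Miller–Rabin witness and 2967 is composite.
The smallest witness among the given bases is 2.

2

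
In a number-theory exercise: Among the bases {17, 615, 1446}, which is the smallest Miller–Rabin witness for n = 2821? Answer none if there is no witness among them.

none

n − 1 = 2820 = 2^2 · 705, so s = 2 and d = 705.
Base 17: x_0 = 17^705 mod 2821 = 2820. x_0 = 2820 ≡ −1, so 17 is not a witness.
Base 615: x_0 = 615^705 mod 2821 = 2820. x_0 = 2820 ≡ −1, so 615 is not a witness.
Base 1446: x_0 = 1446^705 mod 2821 = 1. x_0 = 1, so 1446 is not a witness.
No listed base is a witness for 2821.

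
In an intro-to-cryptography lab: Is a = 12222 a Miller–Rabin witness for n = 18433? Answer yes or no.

no

n − 1 = 18432 = 2^11 · 9, so s = 11 and d = 9.
x_0 = 12222^9 mod 18433 = 11329.
x_0 is neither 1 nor 18432, so continue squaring.
x_1 = 11329^2 mod 18433 = 15695.
x_2 = 15695^2 mod 18433 = 12846.
x_3 = 12846^2 mod 18433 = 7500.
x_4 = 7500^2 mod 18433 = 10917.
x_5 = 10917^2 mod 18433 = 11544.
x_6 = 11544^2 mod 18433 = 11779.
x_7 = 11779^2 mod 18433 = 18083.
x_8 = 18083^2 mod 18433 = 11902.
x_9 = 11902^2 mod 18433 = 18432.
x_9 ≡ −1, so 12222 is not a witness.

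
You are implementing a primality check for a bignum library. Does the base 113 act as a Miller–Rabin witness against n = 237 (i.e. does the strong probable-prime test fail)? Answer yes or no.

n − 1 = 236 = 2^2 · 59, so s = 2 and d = 59.
x_0 = 113^59 mod 237 = 218.
x_0 is neither 1 nor 236, so continue squaring.
x_1 = 218^2 mod 237 = 124.
Reached i = s−1 = 1 without hitting −1: 113 is a Miller–Rabin witness and 237 is composite.

yes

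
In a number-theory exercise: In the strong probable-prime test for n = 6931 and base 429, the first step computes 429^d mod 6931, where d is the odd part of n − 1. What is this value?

n − 1 = 6930 = 2^1 · 3465, so s = 1 and d = 3465.
429^3465 mod 6931 = 4235.

4235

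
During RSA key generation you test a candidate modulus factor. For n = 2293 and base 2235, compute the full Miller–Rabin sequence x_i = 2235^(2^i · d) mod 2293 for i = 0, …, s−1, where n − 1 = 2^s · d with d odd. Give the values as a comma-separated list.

n − 1 = 2292 = 2^2 · 573, so s = 2 and d = 573.
x_0 = 2235^573 mod 2293 = 1.
x_1 = 1^2 mod 2293 = 1.

1, 1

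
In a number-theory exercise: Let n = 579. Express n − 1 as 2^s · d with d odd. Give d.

289

Halving: 578 → 289; 289 is odd.
So 578 = 2^1 · 289.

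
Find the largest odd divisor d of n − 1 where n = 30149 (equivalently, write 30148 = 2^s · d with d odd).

7537

Halving: 30148 → 15074 → 7537; 7537 is odd.
So 30148 = 2^2 · 7537.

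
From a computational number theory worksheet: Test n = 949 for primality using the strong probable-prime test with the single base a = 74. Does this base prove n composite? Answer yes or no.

n − 1 = 948 = 2^2 · 237, so s = 2 and d = 237.
x_0 = 74^237 mod 949 = 1.
x_0 = 1, so 74 is not a witness.

no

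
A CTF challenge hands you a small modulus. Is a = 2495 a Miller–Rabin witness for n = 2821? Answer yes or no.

n − 1 = 2820 = 2^2 · 705, so s = 2 and d = 705.
x_0 = 2495^705 mod 2821 = 2820.
x_0 = 2820 ≡ −1, so 2495 is not a witness.

no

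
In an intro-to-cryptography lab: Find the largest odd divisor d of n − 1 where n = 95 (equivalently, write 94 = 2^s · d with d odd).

47

Halving: 94 → 47; 47 is odd.
So 94 = 2^1 · 47.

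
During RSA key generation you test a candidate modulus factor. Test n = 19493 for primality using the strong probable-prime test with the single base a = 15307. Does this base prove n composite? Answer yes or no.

n − 1 = 19492 = 2^2 · 4873, so s = 2 and d = 4873.
x_0 = 15307^4873 mod 19493 = 5636.
x_0 is neither 1 nor 19492, so continue squaring.
x_1 = 5636^2 mod 19493 = 10399.
Reached i = s−1 = 1 without hitting −1: 15307 is a Miller–Rabin witness and 19493 is composite.

yes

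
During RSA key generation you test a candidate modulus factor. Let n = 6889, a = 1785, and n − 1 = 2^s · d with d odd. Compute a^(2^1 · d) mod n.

6724

n − 1 = 6888 = 2^3 · 861, so s = 3 and d = 861.
x_0 = 1785^861 mod 6889 = 82.
x_1 = 82^2 mod 6889 = 6724.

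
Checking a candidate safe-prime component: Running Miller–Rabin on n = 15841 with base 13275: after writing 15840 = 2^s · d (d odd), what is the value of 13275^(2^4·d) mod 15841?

1

n − 1 = 15840 = 2^5 · 495, so s = 5 and d = 495.
Repeated squaring mod 15841: 13275^1 ≡ 13275, 13275^2 ≡ 10341, 13275^4 ≡ 9531, 13275^8 ≡ 7667, 13275^16 ≡ 12779, 13275^32 ≡ 13813, 13275^64 ≡ 9965, 13275^128 ≡ 9837, 13275^256 ≡ 9741.
495 = 256 + 128 + 64 + 32 + 8 + 4 + 2 + 1, so 13275^495 ≡ 9741·9837·9965·13813·7667·9531·10341·13275 ≡ 6852 (mod 15841).
x_0 = 6852.
x_1 = 6852^2 mod 15841 = 13021.
x_2 = 13021^2 mod 15841 = 218.
x_3 = 218^2 mod 15841 = 1.
x_4 = 1^2 mod 15841 = 1.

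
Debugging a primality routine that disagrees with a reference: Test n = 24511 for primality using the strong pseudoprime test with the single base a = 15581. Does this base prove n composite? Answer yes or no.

n − 1 = 24510 = 2^1 · 12255, so s = 1 and d = 12255.
x_0 = 15581^12255 mod 24511 = 14002.
x_0 ∉ {1, 24510} and s = 1, so 15581 is a Miller–Rabin witness and 24511 is composite.

yes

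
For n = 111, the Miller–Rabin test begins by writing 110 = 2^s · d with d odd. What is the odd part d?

Halving: 110 → 55; 55 is odd.
So 110 = 2^1 · 55.

55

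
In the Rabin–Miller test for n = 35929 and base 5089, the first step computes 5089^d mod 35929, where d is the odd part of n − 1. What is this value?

30040

n − 1 = 35928 = 2^3 · 4491, so s = 3 and d = 4491.
Repeated squaring mod 35929: 5089^1 ≡ 5089, 5089^2 ≡ 29041, 5089^4 ≡ 18264, 5089^8 ≡ 8860, 5089^16 ≡ 30664, 5089^32 ≡ 18966, 5089^64 ≡ 23937, 5089^128 ≡ 20206, 5089^256 ≡ 21209, 5089^512 ≡ 26530, 5089^1024 ≡ 27719, 5089^2048 ≡ 1296, 5089^4096 ≡ 26882.
4491 = 4096 + 256 + 128 + 8 + 2 + 1, so 5089^4491 ≡ 26882·21209·20206·8860·29041·5089 ≡ 30040 (mod 35929).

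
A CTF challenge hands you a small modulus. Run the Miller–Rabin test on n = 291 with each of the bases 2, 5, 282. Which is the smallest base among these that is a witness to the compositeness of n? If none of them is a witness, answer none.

n − 1 = 290 = 2^1 · 145, so s = 1 and d = 145.
Base 2: x_0 = 2^145 mod 291 = 2. x_0 ∉ {1, 290} and s = 1, so 2 is a Miller–Rabin witness and 291 is composite.
Base 5: x_0 = 5^145 mod 291 = 92. x_0 ∉ {1, 290} and s = 1, so 5 is a Miller–Rabin witness and 291 is composite.
Base 282: x_0 = 282^145 mod 291 = 282. x_0 ∉ {1, 290} and s = 1, so 282 is a Miller–Rabin witness and 291 is composite.
The smallest witness among the given bases is 2.

2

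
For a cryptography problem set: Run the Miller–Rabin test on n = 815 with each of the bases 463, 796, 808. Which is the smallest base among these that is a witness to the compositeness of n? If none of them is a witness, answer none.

n − 1 = 814 = 2^1 · 407, so s = 1 and d = 407.
Base 463: x_0 = 463^407 mod 815 = 302. x_0 ∉ {1, 814} and s = 1, so 463 is a Miller–Rabin witness and 815 is composite.
Base 796: x_0 = 796^407 mod 815 = 361. x_0 ∉ {1, 814} and s = 1, so 796 is a Miller–Rabin witness and 815 is composite.
Base 808: x_0 = 808^407 mod 815 = 212. x_0 ∉ {1, 814} and s = 1, so 808 is a Miller–Rabin witness and 815 is composite.
The smallest witness among the given bases is 463.

463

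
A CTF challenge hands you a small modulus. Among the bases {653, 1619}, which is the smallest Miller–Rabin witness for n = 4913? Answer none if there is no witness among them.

1619

n − 1 = 4912 = 2^4 · 307, so s = 4 and d = 307.
Base 653: x_0 = 653^307 mod 4913 = 802. x_0 is neither 1 nor 4912, so continue squaring. x_1 = 802^2 mod 4913 = 4514. x_2 = 4514^2 mod 4913 = 1985. x_3 = 1985^2 mod 4913 = 4912. x_3 ≡ −1, so 653 is not a witness.
Base 1619: x_0 = 1619^307 mod 4913 = 982. x_0 is neither 1 nor 4912, so continue squaring. x_1 = 982^2 mod 4913 = 1376. x_2 = 1376^2 mod 4913 = 1871. x_3 = 1871^2 mod 4913 = 2585. Reached i = s−1 = 3 without hitting −1: 1619 is a Miller–Rabin witness and 4913 is composite.
The smallest witness among the given bases is 1619.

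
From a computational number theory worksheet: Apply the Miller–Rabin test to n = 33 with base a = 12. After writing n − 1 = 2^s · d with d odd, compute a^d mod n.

12

n − 1 = 32 = 2^5 · 1, so s = 5 and d = 1.
12^1 mod 33 = 12.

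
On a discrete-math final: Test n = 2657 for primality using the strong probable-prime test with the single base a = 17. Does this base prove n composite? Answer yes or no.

no

n − 1 = 2656 = 2^5 · 83, so s = 5 and d = 83.
x_0 = 17^83 mod 2657 = 2270.
x_0 is neither 1 nor 2656, so continue squaring.
x_1 = 2270^2 mod 2657 = 977.
x_2 = 977^2 mod 2657 = 666.
x_3 = 666^2 mod 2657 = 2494.
x_4 = 2494^2 mod 2657 = 2656.
x_4 ≡ −1, so 17 is not a witness.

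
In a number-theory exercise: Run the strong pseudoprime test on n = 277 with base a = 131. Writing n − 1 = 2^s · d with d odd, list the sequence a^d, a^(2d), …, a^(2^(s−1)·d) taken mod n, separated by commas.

1, 1

n − 1 = 276 = 2^2 · 69, so s = 2 and d = 69.
x_0 = 131^69 mod 277 = 1.
x_1 = 1^2 mod 277 = 1.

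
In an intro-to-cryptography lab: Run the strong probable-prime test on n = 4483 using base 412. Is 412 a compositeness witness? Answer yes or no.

n − 1 = 4482 = 2^1 · 2241, so s = 1 and d = 2241.
x_0 = 412^2241 mod 4483 = 1.
x_0 = 1, so 412 is not a witness.

no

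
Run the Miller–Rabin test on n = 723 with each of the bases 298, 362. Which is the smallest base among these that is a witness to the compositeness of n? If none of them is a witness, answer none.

298

n − 1 = 722 = 2^1 · 361, so s = 1 and d = 361.
Base 298: x_0 = 298^361 mod 723 = 184. x_0 ∉ {1, 722} and s = 1, so 298 is a Miller–Rabin witness and 723 is composite.
Base 362: x_0 = 362^361 mod 723 = 362. x_0 ∉ {1, 722} and s = 1, so 362 is a Miller–Rabin witness and 723 is composite.
The smallest witness among the given bases is 298.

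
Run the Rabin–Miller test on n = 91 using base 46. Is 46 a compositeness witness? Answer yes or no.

n − 1 = 90 = 2^1 · 45, so s = 1 and d = 45.
x_0 = 46^45 mod 91 = 8.
x_0 ∉ {1, 90} and s = 1, so 46 is a Miller–Rabin witness and 91 is composite.

yes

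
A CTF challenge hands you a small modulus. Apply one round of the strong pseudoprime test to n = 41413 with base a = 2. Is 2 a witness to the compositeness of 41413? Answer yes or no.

no

n − 1 = 41412 = 2^2 · 10353, so s = 2 and d = 10353.
x_0 = 2^10353 mod 41413 = 12340.
x_0 is neither 1 nor 41412, so continue squaring.
x_1 = 12340^2 mod 41413 = 41412.
x_1 ≡ −1, so 2 is not a witness.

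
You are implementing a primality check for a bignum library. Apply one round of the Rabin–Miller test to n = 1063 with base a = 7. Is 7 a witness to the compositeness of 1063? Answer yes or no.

n − 1 = 1062 = 2^1 · 531, so s = 1 and d = 531.
x_0 = 7^531 mod 1063 = 1.
x_0 = 1, so 7 is not a witness.

no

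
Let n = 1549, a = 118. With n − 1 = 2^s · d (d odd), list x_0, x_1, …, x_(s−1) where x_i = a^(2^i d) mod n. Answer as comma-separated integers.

n − 1 = 1548 = 2^2 · 387, so s = 2 and d = 387.
x_0 = 118^387 mod 1549 = 88.
x_1 = 88^2 mod 1549 = 1548.

88, 1548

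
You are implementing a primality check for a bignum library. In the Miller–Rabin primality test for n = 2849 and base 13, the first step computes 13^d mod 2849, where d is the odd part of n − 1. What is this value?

n − 1 = 2848 = 2^5 · 89, so s = 5 and d = 89.
Repeated squaring mod 2849: 13^1 ≡ 13, 13^2 ≡ 169, 13^4 ≡ 71, 13^8 ≡ 2192, 13^16 ≡ 1450, 13^32 ≡ 2787, 13^64 ≡ 995.
89 = 64 + 16 + 8 + 1, so 13^89 ≡ 995·1450·2192·13 ≡ 1238 (mod 2849).

1238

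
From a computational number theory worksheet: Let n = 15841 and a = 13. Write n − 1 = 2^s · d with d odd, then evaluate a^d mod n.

8896

n − 1 = 15840 = 2^5 · 495, so s = 5 and d = 495.
13^495 mod 15841 = 8896.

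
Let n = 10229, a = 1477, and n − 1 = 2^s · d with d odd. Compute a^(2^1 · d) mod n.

3863

n − 1 = 10228 = 2^2 · 2557, so s = 2 and d = 2557.
x_0 = 1477^2557 mod 10229 = 6741.
x_1 = 6741^2 mod 10229 = 3863.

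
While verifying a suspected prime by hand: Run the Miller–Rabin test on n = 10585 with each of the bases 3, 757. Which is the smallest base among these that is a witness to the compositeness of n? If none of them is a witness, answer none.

none

n − 1 = 10584 = 2^3 · 1323, so s = 3 and d = 1323.
Base 3: x_0 = 3^1323 mod 10585 = 8422. x_0 is neither 1 nor 10584, so continue squaring. x_1 = 8422^2 mod 10585 = 10584. x_1 ≡ −1, so 3 is not a witness.
Base 757: x_0 = 757^1323 mod 10585 = 1433. x_0 is neither 1 nor 10584, so continue squaring. x_1 = 1433^2 mod 10585 = 10584. x_1 ≡ −1, so 757 is not a witness.
No listed base is a witness for 10585.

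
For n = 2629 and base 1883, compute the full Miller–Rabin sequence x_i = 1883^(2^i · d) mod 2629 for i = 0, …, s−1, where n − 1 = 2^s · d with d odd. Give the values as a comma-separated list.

n − 1 = 2628 = 2^2 · 657, so s = 2 and d = 657.
x_0 = 1883^657 mod 2629 = 491.
x_1 = 491^2 mod 2629 = 1842.

491, 1842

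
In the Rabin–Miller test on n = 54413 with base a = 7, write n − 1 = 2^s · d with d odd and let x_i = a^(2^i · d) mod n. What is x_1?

1

n − 1 = 54412 = 2^2 · 13603, so s = 2 and d = 13603.
x_0 = 7^13603 mod 54413 = 1.
x_1 = 1^2 mod 54413 = 1.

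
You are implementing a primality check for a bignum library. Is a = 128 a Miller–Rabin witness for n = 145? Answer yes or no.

n − 1 = 144 = 2^4 · 9, so s = 4 and d = 9.
Repeated squaring mod 145: 128^1 ≡ 128, 128^2 ≡ 144, 128^4 ≡ 1, 128^8 ≡ 1.
9 = 8 + 1, so 128^9 ≡ 1·128 ≡ 128 (mod 145).
x_0 = 128^9 mod 145 = 128.
x_0 is neither 1 nor 144, so continue squaring.
x_1 = 128^2 mod 145 = 144.
x_1 ≡ −1, so 128 is not a witness.

no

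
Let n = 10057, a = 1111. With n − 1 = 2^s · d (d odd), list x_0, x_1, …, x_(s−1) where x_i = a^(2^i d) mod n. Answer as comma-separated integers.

1732, 2838, 8644

n − 1 = 10056 = 2^3 · 1257, so s = 3 and d = 1257.
x_0 = 1111^1257 mod 10057 = 1732.
x_1 = 1732^2 mod 10057 = 2838.
x_2 = 2838^2 mod 10057 = 8644.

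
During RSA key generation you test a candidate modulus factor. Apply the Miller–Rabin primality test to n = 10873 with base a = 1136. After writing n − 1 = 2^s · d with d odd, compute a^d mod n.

n − 1 = 10872 = 2^3 · 1359, so s = 3 and d = 1359.
1136^1359 mod 10873 = 9394.

9394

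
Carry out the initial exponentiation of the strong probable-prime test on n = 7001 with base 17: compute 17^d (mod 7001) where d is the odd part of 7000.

3524

n − 1 = 7000 = 2^3 · 875, so s = 3 and d = 875.
By repeated squaring, 17^875 ≡ 3524 (mod 7001).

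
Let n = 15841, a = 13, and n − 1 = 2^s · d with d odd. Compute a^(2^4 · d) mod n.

1

n − 1 = 15840 = 2^5 · 495, so s = 5 and d = 495.
x_0 = 13^495 mod 15841 = 8896.
x_1 = 8896^2 mod 15841 = 13021.
x_2 = 13021^2 mod 15841 = 218.
x_3 = 218^2 mod 15841 = 1.
x_4 = 1^2 mod 15841 = 1.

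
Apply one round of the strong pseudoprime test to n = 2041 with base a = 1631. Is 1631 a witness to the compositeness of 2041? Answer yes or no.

n − 1 = 2040 = 2^3 · 255, so s = 3 and d = 255.
x_0 = 1631^255 mod 2041 = 164.
x_0 is neither 1 nor 2040, so continue squaring.
x_1 = 164^2 mod 2041 = 363.
x_2 = 363^2 mod 2041 = 1145.
Reached i = s−1 = 2 without hitting −1: 1631 is a Miller–Rabin witness and 2041 is composite.

yes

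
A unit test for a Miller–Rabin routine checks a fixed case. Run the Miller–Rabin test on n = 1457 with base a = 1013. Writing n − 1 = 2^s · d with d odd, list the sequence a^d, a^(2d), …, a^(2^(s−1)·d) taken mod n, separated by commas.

n − 1 = 1456 = 2^4 · 91, so s = 4 and d = 91.
x_0 = 1013^91 mod 1457 = 1354.
x_1 = 1354^2 mod 1457 = 410.
x_2 = 410^2 mod 1457 = 545.
x_3 = 545^2 mod 1457 = 1254.

1354, 410, 545, 1254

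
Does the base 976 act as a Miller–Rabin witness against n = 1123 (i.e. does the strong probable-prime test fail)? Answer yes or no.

n − 1 = 1122 = 2^1 · 561, so s = 1 and d = 561.
x_0 = 976^561 mod 1123 = 1.
x_0 = 1, so 976 is not a witness.

no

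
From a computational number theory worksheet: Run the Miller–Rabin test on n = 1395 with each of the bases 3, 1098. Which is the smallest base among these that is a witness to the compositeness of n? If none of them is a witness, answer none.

n − 1 = 1394 = 2^1 · 697, so s = 1 and d = 697.
Base 3: x_0 = 3^697 mod 1395 = 513. x_0 ∉ {1, 1394} and s = 1, so 3 is a Miller–Rabin witness and 1395 is composite.
Base 1098: x_0 = 1098^697 mod 1395 = 828. x_0 ∉ {1, 1394} and s = 1, so 1098 is a Miller–Rabin witness and 1395 is composite.
The smallest witness among the given bases is 3.

3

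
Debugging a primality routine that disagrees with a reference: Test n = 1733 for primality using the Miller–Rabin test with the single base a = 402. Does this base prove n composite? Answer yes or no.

no

n − 1 = 1732 = 2^2 · 433, so s = 2 and d = 433.
x_0 = 402^433 mod 1733 = 410.
x_0 is neither 1 nor 1732, so continue squaring.
x_1 = 410^2 mod 1733 = 1732.
x_1 ≡ −1, so 402 is not a witness.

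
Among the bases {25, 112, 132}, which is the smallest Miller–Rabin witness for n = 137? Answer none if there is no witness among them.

n − 1 = 136 = 2^3 · 17, so s = 3 and d = 17.
Base 25: x_0 = 25^17 mod 137 = 37. x_0 is neither 1 nor 136, so continue squaring. x_1 = 37^2 mod 137 = 136. x_1 ≡ −1, so 25 is not a witness.
Base 112: x_0 = 112^17 mod 137 = 100. x_0 is neither 1 nor 136, so continue squaring. x_1 = 100^2 mod 137 = 136. x_1 ≡ −1, so 112 is not a witness.
Base 132: x_0 = 132^17 mod 137 = 41. x_0 is neither 1 nor 136, so continue squaring. x_1 = 41^2 mod 137 = 37. x_2 = 37^2 mod 137 = 136. x_2 ≡ −1, so 132 is not a witness.
No listed base is a witness for 137.

none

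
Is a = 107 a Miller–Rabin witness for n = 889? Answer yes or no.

no

n − 1 = 888 = 2^3 · 111, so s = 3 and d = 111.
x_0 = 107^111 mod 889 = 1.
x_0 = 1, so 107 is not a witness.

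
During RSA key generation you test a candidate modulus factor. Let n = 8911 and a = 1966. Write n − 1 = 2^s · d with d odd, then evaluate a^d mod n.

2547

n − 1 = 8910 = 2^1 · 4455, so s = 1 and d = 4455.
1966^4455 mod 8911 = 2547.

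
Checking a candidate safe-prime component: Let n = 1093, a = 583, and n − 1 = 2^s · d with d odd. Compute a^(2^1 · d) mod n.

1092

n − 1 = 1092 = 2^2 · 273, so s = 2 and d = 273.
x_0 = 583^273 mod 1093 = 530.
x_1 = 530^2 mod 1093 = 1092.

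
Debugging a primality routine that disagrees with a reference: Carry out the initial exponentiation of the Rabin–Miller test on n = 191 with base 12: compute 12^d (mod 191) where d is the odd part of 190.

n − 1 = 190 = 2^1 · 95, so s = 1 and d = 95.
Repeated squaring mod 191: 12^1 ≡ 12, 12^2 ≡ 144, 12^4 ≡ 108, 12^8 ≡ 13, 12^16 ≡ 169, 12^32 ≡ 102, 12^64 ≡ 90.
95 = 64 + 16 + 8 + 4 + 2 + 1, so 12^95 ≡ 90·169·13·108·144·12 ≡ 1 (mod 191).

1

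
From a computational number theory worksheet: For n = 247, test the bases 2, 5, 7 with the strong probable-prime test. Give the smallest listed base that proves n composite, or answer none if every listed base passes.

2

n − 1 = 246 = 2^1 · 123, so s = 1 and d = 123.
Base 2: x_0 = 2^123 mod 247 = 164. x_0 ∉ {1, 246} and s = 1, so 2 is a Miller–Rabin witness and 247 is composite.
Base 5: x_0 = 5^123 mod 247 = 216. x_0 ∉ {1, 246} and s = 1, so 5 is a Miller–Rabin witness and 247 is composite.
Base 7: x_0 = 7^123 mod 247 = 96. x_0 ∉ {1, 246} and s = 1, so 7 is a Miller–Rabin witness and 247 is composite.
The smallest witness among the given bases is 2.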